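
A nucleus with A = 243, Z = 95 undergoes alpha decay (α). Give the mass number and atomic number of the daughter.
Daughter: A = 239, Z = 93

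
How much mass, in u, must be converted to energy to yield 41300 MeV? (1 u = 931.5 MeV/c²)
m = E/c² = 44.34 u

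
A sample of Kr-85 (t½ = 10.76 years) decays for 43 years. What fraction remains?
N/N₀ = (1/2)^(t/t½) = 0.06266 = 6.27%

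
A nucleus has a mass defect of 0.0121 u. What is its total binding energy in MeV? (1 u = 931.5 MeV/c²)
B.E. = Δm × 931.5 = 11.27 MeV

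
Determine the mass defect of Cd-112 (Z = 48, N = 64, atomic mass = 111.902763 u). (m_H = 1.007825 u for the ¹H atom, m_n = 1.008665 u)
Δm = Z·m_H + N·m_n − M = 1.027 u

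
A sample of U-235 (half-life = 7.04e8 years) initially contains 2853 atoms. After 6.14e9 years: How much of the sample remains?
N = N₀(1/2)^(t/t½) = 6.758 atoms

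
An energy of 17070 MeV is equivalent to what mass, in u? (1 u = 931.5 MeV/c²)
m = E/c² = 18.33 u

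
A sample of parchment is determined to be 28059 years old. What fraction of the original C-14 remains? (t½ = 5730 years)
N/N₀ = (1/2)^(t/t½) = 0.03357 = 3.36%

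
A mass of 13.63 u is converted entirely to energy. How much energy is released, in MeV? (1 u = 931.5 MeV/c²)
E = mc² = 12700 MeV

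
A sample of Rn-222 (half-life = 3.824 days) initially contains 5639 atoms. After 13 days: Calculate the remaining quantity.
N = N₀(1/2)^(t/t½) = 534.4 atoms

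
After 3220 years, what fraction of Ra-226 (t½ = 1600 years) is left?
N/N₀ = (1/2)^(t/t½) = 0.2478 = 24.8%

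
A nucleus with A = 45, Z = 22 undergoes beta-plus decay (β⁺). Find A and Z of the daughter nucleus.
Daughter: A = 45, Z = 21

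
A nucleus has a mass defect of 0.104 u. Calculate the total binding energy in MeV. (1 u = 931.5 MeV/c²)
B.E. = Δm × 931.5 = 96.88 MeV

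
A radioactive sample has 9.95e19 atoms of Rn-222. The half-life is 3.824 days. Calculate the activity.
A = λN = 1.804e19 decays/day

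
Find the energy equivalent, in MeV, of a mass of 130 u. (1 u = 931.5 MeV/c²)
E = mc² = 1.211e5 MeV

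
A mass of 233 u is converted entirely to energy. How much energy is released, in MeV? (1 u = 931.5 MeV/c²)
E = mc² = 2.17e5 MeV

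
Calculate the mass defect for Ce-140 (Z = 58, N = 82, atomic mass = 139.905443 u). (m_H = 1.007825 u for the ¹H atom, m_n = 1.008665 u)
Δm = Z·m_H + N·m_n − M = 1.259 u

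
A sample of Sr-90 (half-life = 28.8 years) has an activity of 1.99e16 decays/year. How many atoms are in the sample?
N = A/λ = 8.268e17 atoms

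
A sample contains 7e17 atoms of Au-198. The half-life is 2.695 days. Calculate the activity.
A = λN = 1.8e17 decays/day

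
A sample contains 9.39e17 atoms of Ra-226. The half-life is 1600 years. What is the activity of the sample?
A = λN = 4.068e14 decays/year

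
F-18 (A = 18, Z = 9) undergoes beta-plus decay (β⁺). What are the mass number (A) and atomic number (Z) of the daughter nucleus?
Daughter: A = 18, Z = 8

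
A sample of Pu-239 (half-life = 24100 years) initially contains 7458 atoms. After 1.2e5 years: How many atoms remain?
N = N₀(1/2)^(t/t½) = 236.4 atoms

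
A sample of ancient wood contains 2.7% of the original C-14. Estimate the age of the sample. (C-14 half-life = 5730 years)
Age = t½ × log₂(1/ratio) = 29860 years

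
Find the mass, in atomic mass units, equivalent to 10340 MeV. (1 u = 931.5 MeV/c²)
m = E/c² = 11.1 u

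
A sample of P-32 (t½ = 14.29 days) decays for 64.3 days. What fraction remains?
N/N₀ = (1/2)^(t/t½) = 0.0442 = 4.42%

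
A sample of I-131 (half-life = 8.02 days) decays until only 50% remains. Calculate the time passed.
t = t½ × log₂(N₀/N) = 8.02 days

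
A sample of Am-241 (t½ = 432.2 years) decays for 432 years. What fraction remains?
N/N₀ = (1/2)^(t/t½) = 0.5002 = 50%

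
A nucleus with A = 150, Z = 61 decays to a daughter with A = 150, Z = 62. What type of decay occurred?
ΔA = 0, ΔZ = +1 ⇒ beta-minus decay (β⁻)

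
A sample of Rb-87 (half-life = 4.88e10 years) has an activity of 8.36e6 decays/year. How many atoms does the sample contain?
N = A/λ = 5.886e17 atoms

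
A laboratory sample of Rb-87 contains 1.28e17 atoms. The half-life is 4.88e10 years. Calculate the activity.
A = λN = 1.818e6 decays/year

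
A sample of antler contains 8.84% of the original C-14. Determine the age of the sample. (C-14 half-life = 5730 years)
Age = t½ × log₂(1/ratio) = 20050 years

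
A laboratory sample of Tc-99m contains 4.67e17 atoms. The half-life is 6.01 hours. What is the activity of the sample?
A = λN = 5.386e16 decays/hour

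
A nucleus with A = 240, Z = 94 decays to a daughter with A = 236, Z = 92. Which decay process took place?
ΔA = -4, ΔZ = -2 ⇒ alpha decay (α)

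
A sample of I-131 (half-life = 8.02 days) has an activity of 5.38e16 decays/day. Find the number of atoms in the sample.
N = A/λ = 6.225e17 atoms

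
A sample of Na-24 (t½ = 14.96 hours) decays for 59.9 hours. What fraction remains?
N/N₀ = (1/2)^(t/t½) = 0.06233 = 6.23%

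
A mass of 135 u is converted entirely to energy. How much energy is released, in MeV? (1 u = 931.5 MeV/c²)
E = mc² = 1.258e5 MeV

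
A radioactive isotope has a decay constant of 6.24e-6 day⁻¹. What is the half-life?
t½ = ln(2)/λ = 1.111e5 days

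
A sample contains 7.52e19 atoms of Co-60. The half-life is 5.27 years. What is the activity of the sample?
A = λN = 9.891e18 decays/year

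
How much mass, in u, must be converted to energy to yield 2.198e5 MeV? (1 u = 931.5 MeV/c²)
m = E/c² = 236 u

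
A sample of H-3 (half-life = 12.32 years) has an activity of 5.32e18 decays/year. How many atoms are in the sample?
N = A/λ = 9.456e19 atoms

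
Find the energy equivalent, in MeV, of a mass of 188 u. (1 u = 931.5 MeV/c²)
E = mc² = 1.751e5 MeV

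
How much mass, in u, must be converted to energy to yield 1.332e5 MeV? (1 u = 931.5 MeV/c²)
m = E/c² = 143 u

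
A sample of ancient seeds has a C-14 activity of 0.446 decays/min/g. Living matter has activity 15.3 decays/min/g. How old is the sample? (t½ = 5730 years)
Age = t½ × log₂(A₀/A) = 29220 years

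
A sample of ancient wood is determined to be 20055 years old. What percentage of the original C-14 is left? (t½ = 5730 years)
N/N₀ = (1/2)^(t/t½) = 0.08839 = 8.84%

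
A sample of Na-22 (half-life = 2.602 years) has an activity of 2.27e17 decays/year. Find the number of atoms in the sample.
N = A/λ = 8.521e17 atoms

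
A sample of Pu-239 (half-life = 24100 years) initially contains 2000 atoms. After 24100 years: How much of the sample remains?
N = N₀(1/2)^(t/t½) = 1000 atoms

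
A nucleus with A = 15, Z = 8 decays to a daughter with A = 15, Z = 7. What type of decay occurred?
ΔA = 0, ΔZ = -1 ⇒ beta-plus decay (β⁺) or electron capture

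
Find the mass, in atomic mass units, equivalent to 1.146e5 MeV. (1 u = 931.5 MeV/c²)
m = E/c² = 123 u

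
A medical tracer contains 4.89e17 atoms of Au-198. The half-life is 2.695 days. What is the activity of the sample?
A = λN = 1.258e17 decays/day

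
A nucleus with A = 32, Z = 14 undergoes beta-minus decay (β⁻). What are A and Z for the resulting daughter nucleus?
Daughter: A = 32, Z = 15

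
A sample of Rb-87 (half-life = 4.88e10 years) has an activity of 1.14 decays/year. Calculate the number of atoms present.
N = A/λ = 8.026e10 atoms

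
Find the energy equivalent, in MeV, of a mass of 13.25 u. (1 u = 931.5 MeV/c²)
E = mc² = 12340 MeV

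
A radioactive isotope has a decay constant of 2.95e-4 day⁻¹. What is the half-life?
t½ = ln(2)/λ = 2350 days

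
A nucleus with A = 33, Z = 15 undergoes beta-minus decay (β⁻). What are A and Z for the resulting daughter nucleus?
Daughter: A = 33, Z = 16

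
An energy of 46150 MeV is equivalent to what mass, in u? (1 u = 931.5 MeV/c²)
m = E/c² = 49.54 u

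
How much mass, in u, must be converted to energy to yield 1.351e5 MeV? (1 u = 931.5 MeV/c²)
m = E/c² = 145 u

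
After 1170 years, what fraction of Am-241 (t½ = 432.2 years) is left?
N/N₀ = (1/2)^(t/t½) = 0.1531 = 15.3%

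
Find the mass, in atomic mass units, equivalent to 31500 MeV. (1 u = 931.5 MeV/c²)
m = E/c² = 33.82 u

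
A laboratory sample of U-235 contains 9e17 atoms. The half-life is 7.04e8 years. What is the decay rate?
A = λN = 8.861e8 decays/year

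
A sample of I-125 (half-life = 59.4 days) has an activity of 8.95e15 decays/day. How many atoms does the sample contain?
N = A/λ = 7.67e17 atoms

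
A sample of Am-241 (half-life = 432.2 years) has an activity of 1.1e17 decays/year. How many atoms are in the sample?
N = A/λ = 6.859e19 atoms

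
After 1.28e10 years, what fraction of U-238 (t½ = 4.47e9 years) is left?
N/N₀ = (1/2)^(t/t½) = 0.1374 = 13.7%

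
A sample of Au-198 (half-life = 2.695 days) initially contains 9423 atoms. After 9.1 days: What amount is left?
N = N₀(1/2)^(t/t½) = 907.2 atoms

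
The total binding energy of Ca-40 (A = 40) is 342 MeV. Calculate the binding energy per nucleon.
B.E./A = 342/40 = 8.55 MeV/nucleon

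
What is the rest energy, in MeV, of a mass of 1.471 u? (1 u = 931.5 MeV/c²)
E = mc² = 1370 MeV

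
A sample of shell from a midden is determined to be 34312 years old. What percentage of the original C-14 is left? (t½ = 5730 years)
N/N₀ = (1/2)^(t/t½) = 0.01575 = 1.58%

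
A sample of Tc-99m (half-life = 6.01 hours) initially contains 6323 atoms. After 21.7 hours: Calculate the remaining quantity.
N = N₀(1/2)^(t/t½) = 517.6 atoms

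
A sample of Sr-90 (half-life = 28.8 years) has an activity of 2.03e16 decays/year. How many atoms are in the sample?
N = A/λ = 8.435e17 atoms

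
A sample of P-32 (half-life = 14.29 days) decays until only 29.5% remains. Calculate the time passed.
t = t½ × log₂(N₀/N) = 25.17 days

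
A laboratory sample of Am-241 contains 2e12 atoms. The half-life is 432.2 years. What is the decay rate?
A = λN = 3.208e9 decays/year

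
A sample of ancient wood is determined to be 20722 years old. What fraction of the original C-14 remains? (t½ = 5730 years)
N/N₀ = (1/2)^(t/t½) = 0.08154 = 8.15%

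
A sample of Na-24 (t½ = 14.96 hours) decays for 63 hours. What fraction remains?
N/N₀ = (1/2)^(t/t½) = 0.05399 = 5.4%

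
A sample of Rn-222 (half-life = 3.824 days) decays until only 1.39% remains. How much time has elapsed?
t = t½ × log₂(N₀/N) = 23.59 days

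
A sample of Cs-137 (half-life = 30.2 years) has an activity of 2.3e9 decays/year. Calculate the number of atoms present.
N = A/λ = 1.002e11 atoms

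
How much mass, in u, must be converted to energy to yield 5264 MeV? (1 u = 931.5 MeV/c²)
m = E/c² = 5.651 u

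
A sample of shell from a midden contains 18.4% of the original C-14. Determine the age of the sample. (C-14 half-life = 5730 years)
Age = t½ × log₂(1/ratio) = 13990 years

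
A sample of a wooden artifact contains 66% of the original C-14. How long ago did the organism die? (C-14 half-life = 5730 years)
Age = t½ × log₂(1/ratio) = 3435 years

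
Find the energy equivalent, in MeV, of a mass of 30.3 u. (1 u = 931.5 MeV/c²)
E = mc² = 28220 MeV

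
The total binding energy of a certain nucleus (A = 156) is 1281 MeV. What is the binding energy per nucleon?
B.E./A = 1281/156 = 8.212 MeV/nucleon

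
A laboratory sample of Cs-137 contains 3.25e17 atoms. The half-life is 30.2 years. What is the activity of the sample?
A = λN = 7.459e15 decays/year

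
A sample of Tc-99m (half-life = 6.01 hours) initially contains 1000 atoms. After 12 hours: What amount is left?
N = N₀(1/2)^(t/t½) = 250.6 atoms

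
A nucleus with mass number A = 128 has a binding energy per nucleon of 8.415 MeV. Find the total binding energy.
B.E. = 8.415 × 128 = 1077 MeV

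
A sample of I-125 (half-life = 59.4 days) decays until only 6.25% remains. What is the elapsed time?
t = t½ × log₂(N₀/N) = 237.6 days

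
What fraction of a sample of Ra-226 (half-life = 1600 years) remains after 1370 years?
N/N₀ = (1/2)^(t/t½) = 0.5524 = 55.2%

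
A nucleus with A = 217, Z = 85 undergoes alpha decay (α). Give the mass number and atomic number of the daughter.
Daughter: A = 213, Z = 83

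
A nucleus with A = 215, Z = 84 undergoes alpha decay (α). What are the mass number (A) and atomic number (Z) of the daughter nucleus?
Daughter: A = 211, Z = 82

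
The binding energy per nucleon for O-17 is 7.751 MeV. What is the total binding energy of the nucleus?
B.E. = 7.751 × 17 = 131.8 MeV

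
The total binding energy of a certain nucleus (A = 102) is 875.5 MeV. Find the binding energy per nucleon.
B.E./A = 875.5/102 = 8.583 MeV/nucleon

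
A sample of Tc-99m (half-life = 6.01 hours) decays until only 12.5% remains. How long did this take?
t = t½ × log₂(N₀/N) = 18.03 hours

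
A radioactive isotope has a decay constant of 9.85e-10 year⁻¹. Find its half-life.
t½ = ln(2)/λ = 7.037e8 years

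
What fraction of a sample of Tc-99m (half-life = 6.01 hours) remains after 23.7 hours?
N/N₀ = (1/2)^(t/t½) = 0.065 = 6.5%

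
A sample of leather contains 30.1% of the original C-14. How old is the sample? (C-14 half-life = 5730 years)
Age = t½ × log₂(1/ratio) = 9925 years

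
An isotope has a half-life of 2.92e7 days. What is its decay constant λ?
λ = ln(2)/t½ = 2.374e-8 day⁻¹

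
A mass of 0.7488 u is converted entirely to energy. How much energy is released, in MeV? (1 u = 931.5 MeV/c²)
E = mc² = 697.5 MeV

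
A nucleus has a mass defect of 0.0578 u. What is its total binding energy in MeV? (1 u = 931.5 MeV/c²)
B.E. = Δm × 931.5 = 53.84 MeV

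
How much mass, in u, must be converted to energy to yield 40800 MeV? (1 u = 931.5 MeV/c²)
m = E/c² = 43.8 u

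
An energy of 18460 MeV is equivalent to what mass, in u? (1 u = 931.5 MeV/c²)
m = E/c² = 19.82 u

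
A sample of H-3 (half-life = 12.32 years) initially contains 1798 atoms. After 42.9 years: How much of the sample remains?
N = N₀(1/2)^(t/t½) = 160.9 atoms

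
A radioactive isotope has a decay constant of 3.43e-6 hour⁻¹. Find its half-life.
t½ = ln(2)/λ = 2.021e5 hours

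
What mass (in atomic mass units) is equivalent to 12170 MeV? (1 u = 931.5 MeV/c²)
m = E/c² = 13.06 u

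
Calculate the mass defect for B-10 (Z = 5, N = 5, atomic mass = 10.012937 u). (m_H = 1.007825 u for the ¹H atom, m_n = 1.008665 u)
Δm = Z·m_H + N·m_n − M = 0.06951 u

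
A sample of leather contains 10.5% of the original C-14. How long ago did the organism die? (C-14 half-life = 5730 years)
Age = t½ × log₂(1/ratio) = 18630 years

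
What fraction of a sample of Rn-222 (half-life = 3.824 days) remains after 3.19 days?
N/N₀ = (1/2)^(t/t½) = 0.5609 = 56.1%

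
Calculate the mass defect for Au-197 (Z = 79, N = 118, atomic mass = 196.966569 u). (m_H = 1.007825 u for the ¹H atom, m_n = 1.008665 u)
Δm = Z·m_H + N·m_n − M = 1.674 u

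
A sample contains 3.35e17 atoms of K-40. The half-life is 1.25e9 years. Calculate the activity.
A = λN = 1.858e8 decays/year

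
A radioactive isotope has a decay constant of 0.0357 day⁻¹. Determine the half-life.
t½ = ln(2)/λ = 19.42 days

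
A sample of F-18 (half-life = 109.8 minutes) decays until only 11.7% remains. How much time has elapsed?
t = t½ × log₂(N₀/N) = 339.9 minutes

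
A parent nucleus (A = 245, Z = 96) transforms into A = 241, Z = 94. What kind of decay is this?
ΔA = -4, ΔZ = -2 ⇒ alpha decay (α)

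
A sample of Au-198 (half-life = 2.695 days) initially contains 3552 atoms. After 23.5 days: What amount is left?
N = N₀(1/2)^(t/t½) = 8.424 atoms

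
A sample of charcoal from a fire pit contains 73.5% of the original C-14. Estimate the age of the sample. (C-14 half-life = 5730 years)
Age = t½ × log₂(1/ratio) = 2545 years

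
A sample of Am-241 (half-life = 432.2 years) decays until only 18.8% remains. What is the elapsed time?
t = t½ × log₂(N₀/N) = 1042 years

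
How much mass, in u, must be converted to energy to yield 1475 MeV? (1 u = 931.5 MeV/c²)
m = E/c² = 1.583 u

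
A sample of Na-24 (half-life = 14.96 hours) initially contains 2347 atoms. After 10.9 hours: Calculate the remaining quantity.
N = N₀(1/2)^(t/t½) = 1416 atoms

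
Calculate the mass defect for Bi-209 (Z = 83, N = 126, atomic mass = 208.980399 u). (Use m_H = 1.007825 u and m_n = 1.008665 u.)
Δm = Z·m_H + N·m_n − M = 1.761 u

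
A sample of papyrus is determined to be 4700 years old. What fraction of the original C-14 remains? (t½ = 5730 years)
N/N₀ = (1/2)^(t/t½) = 0.5663 = 56.6%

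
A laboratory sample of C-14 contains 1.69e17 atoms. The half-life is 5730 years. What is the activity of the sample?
A = λN = 2.044e13 decays/year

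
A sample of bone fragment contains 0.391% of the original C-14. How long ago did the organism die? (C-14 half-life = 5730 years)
Age = t½ × log₂(1/ratio) = 45830 years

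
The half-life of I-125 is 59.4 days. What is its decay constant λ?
λ = ln(2)/t½ = 0.01167 day⁻¹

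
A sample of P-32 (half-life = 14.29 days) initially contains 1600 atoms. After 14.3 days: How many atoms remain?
N = N₀(1/2)^(t/t½) = 799.6 atoms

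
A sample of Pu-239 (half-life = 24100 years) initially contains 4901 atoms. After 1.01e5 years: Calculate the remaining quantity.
N = N₀(1/2)^(t/t½) = 268.4 atoms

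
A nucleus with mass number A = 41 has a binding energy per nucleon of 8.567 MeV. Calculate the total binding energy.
B.E. = 8.567 × 41 = 351.2 MeV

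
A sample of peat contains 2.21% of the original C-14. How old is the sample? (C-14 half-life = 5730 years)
Age = t½ × log₂(1/ratio) = 31510 years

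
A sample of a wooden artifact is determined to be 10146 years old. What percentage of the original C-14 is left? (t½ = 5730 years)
N/N₀ = (1/2)^(t/t½) = 0.2931 = 29.3%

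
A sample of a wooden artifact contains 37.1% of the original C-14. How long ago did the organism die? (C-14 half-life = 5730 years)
Age = t½ × log₂(1/ratio) = 8197 years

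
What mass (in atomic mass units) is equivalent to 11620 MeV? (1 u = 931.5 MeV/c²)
m = E/c² = 12.47 u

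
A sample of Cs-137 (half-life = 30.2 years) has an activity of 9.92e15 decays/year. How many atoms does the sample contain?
N = A/λ = 4.322e17 atoms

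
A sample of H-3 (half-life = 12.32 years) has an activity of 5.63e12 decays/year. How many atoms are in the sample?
N = A/λ = 1.001e14 atoms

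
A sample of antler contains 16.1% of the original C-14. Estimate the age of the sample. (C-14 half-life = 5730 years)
Age = t½ × log₂(1/ratio) = 15100 years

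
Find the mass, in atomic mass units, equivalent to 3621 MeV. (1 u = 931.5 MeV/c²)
m = E/c² = 3.887 u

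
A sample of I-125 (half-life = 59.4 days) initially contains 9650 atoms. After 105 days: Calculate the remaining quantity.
N = N₀(1/2)^(t/t½) = 2834 atoms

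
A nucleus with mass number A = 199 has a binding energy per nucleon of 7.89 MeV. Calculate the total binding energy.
B.E. = 7.89 × 199 = 1570 MeV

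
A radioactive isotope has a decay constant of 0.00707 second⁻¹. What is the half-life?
t½ = ln(2)/λ = 98.04 seconds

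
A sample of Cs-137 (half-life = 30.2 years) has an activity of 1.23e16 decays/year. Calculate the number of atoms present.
N = A/λ = 5.359e17 atoms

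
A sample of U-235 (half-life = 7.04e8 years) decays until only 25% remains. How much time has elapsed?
t = t½ × log₂(N₀/N) = 1.408e9 years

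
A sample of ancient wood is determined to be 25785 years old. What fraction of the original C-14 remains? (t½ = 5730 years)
N/N₀ = (1/2)^(t/t½) = 0.04419 = 4.42%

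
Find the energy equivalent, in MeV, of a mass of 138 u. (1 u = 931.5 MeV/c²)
E = mc² = 1.285e5 MeV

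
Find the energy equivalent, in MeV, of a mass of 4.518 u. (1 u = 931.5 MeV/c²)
E = mc² = 4209 MeV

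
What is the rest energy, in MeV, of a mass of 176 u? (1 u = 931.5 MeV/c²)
E = mc² = 1.639e5 MeV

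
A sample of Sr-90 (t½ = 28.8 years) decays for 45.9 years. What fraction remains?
N/N₀ = (1/2)^(t/t½) = 0.3313 = 33.1%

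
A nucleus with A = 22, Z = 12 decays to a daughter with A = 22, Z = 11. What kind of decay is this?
ΔA = 0, ΔZ = -1 ⇒ beta-plus decay (β⁺) or electron capture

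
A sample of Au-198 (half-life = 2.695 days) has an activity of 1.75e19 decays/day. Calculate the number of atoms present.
N = A/λ = 6.804e19 atoms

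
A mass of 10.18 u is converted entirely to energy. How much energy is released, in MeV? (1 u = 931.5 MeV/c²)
E = mc² = 9483 MeV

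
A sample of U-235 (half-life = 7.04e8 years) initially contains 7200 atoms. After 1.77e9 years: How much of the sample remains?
N = N₀(1/2)^(t/t½) = 1260 atoms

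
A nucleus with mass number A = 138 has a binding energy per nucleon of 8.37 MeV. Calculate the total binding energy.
B.E. = 8.37 × 138 = 1155 MeV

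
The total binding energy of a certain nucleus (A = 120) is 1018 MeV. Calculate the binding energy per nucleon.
B.E./A = 1018/120 = 8.483 MeV/nucleon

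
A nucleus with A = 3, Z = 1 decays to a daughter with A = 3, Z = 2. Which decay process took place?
ΔA = 0, ΔZ = +1 ⇒ beta-minus decay (β⁻)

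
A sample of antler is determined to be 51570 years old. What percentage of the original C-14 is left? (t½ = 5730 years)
N/N₀ = (1/2)^(t/t½) = 0.001953 = 0.195%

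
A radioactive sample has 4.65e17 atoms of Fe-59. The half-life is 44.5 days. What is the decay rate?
A = λN = 7.243e15 decays/day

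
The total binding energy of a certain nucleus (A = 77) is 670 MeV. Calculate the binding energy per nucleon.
B.E./A = 670/77 = 8.701 MeV/nucleon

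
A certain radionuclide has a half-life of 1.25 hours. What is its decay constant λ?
λ = ln(2)/t½ = 0.5545 hour⁻¹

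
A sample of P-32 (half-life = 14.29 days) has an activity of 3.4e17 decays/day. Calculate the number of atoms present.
N = A/λ = 7.009e18 atoms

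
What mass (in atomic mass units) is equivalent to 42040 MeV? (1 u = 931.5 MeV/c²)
m = E/c² = 45.13 u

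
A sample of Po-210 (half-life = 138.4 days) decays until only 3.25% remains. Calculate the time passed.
t = t½ × log₂(N₀/N) = 684.2 days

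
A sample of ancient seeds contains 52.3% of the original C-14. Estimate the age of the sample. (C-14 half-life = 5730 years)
Age = t½ × log₂(1/ratio) = 5358 years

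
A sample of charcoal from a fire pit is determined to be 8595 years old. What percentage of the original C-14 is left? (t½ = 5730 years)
N/N₀ = (1/2)^(t/t½) = 0.3536 = 35.4%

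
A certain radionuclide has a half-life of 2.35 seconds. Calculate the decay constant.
λ = ln(2)/t½ = 0.295 second⁻¹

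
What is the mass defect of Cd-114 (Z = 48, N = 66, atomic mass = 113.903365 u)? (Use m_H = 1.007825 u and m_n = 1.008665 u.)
Δm = Z·m_H + N·m_n − M = 1.044 u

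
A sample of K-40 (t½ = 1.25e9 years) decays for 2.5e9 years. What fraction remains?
N/N₀ = (1/2)^(t/t½) = 0.25 = 25%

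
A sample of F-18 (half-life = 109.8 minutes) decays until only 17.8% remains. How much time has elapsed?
t = t½ × log₂(N₀/N) = 273.4 minutes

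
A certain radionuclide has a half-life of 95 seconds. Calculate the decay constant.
λ = ln(2)/t½ = 0.007296 second⁻¹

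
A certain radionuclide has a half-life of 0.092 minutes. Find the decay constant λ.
λ = ln(2)/t½ = 7.534 minute⁻¹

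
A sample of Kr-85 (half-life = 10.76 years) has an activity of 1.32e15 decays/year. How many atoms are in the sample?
N = A/λ = 2.049e16 atoms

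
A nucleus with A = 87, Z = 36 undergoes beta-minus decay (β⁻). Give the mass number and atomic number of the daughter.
Daughter: A = 87, Z = 37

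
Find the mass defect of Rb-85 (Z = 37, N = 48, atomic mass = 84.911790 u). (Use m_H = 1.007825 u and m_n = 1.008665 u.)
Δm = Z·m_H + N·m_n − M = 0.7937 u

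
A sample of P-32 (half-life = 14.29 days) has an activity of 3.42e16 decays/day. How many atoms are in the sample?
N = A/λ = 7.051e17 atoms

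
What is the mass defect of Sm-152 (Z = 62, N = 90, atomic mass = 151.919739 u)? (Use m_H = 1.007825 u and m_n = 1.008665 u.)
Δm = Z·m_H + N·m_n − M = 1.345 u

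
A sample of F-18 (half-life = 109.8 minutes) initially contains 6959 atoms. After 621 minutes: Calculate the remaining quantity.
N = N₀(1/2)^(t/t½) = 138 atoms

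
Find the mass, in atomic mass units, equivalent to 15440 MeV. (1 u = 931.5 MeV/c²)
m = E/c² = 16.58 u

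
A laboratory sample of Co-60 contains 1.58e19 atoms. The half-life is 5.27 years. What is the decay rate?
A = λN = 2.078e18 decays/year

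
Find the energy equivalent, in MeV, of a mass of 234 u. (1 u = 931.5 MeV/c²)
E = mc² = 2.18e5 MeV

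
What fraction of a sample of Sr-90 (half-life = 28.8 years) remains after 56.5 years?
N/N₀ = (1/2)^(t/t½) = 0.2567 = 25.7%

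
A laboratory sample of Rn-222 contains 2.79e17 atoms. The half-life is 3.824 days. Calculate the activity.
A = λN = 5.057e16 decays/day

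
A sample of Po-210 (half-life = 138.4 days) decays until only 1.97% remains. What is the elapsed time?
t = t½ × log₂(N₀/N) = 784.1 days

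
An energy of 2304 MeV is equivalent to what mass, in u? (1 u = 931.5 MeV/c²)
m = E/c² = 2.473 u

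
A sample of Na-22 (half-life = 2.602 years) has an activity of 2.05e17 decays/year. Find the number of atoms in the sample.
N = A/λ = 7.695e17 atoms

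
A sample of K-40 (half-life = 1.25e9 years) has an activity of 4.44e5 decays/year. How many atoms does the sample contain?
N = A/λ = 8.007e14 atoms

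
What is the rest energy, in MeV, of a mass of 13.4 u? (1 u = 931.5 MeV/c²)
E = mc² = 12480 MeV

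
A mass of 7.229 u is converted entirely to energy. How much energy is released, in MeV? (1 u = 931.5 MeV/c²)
E = mc² = 6734 MeV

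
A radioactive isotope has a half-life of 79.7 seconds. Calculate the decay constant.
λ = ln(2)/t½ = 0.008697 second⁻¹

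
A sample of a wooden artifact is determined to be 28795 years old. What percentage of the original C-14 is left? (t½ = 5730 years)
N/N₀ = (1/2)^(t/t½) = 0.03071 = 3.07%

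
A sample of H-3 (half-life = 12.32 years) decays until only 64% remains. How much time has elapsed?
t = t½ × log₂(N₀/N) = 7.932 years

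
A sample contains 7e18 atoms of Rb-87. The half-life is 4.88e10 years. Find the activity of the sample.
A = λN = 9.943e7 decays/year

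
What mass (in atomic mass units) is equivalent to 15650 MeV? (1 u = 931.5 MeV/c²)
m = E/c² = 16.8 u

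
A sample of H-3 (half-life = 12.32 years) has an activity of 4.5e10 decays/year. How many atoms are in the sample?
N = A/λ = 7.998e11 atoms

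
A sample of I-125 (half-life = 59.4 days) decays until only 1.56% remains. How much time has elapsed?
t = t½ × log₂(N₀/N) = 356.5 days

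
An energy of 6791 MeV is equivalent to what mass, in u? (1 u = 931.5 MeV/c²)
m = E/c² = 7.29 u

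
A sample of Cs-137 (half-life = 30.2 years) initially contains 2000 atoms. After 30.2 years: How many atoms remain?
N = N₀(1/2)^(t/t½) = 1000 atoms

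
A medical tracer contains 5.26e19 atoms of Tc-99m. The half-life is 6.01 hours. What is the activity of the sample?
A = λN = 6.066e18 decays/hour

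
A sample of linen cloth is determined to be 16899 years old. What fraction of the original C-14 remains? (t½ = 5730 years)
N/N₀ = (1/2)^(t/t½) = 0.1295 = 12.9%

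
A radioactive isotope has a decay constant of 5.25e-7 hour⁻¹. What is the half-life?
t½ = ln(2)/λ = 1.32e6 hours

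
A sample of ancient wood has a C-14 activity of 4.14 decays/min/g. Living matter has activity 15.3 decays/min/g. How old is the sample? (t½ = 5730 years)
Age = t½ × log₂(A₀/A) = 10810 years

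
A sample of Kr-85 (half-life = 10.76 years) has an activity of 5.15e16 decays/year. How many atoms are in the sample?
N = A/λ = 7.995e17 atoms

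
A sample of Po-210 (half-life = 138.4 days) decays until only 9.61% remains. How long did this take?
t = t½ × log₂(N₀/N) = 467.7 days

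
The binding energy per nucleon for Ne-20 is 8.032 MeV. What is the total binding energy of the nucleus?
B.E. = 8.032 × 20 = 160.6 MeV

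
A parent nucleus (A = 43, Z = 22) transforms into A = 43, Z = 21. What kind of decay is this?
ΔA = 0, ΔZ = -1 ⇒ beta-plus decay (β⁺) or electron capture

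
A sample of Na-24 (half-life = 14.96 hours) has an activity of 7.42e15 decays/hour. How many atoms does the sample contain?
N = A/λ = 1.601e17 atoms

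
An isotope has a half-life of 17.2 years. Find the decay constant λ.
λ = ln(2)/t½ = 0.0403 year⁻¹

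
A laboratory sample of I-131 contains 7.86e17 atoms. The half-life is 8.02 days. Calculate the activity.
A = λN = 6.793e16 decays/day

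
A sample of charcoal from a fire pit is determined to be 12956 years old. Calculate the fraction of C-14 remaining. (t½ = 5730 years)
N/N₀ = (1/2)^(t/t½) = 0.2086 = 20.9%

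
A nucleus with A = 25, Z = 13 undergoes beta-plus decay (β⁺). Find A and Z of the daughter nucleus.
Daughter: A = 25, Z = 12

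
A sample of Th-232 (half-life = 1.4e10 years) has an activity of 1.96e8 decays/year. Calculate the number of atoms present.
N = A/λ = 3.959e18 atoms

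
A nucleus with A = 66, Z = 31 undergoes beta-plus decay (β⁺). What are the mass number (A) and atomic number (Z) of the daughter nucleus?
Daughter: A = 66, Z = 30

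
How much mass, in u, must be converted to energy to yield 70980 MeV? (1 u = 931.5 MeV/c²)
m = E/c² = 76.2 u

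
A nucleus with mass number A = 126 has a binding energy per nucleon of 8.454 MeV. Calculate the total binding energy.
B.E. = 8.454 × 126 = 1065 MeV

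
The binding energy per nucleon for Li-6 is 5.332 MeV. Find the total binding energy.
B.E. = 5.332 × 6 = 31.99 MeV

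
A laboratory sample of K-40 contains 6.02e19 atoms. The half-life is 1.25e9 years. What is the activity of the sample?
A = λN = 3.338e10 decays/year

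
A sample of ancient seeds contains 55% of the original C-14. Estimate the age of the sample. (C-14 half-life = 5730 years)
Age = t½ × log₂(1/ratio) = 4942 years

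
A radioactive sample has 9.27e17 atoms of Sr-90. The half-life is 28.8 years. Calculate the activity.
A = λN = 2.231e16 decays/year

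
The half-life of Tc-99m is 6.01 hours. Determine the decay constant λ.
λ = ln(2)/t½ = 0.1153 hour⁻¹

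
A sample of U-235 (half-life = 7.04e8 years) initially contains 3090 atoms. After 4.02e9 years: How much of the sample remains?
N = N₀(1/2)^(t/t½) = 59.02 atoms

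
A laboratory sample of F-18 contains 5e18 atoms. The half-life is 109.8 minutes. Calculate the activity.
A = λN = 3.156e16 decays/minute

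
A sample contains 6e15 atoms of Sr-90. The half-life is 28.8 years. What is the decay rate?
A = λN = 1.444e14 decays/year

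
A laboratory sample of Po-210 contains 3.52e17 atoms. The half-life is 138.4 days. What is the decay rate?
A = λN = 1.763e15 decays/day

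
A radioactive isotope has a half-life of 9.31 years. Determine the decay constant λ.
λ = ln(2)/t½ = 0.07445 year⁻¹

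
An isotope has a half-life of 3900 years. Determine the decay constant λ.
λ = ln(2)/t½ = 1.777e-4 year⁻¹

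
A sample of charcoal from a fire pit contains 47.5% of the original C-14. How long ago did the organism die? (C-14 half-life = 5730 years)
Age = t½ × log₂(1/ratio) = 6154 years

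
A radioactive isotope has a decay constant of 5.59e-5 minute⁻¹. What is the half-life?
t½ = ln(2)/λ = 12400 minutes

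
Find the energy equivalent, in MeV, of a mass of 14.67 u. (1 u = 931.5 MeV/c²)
E = mc² = 13670 MeV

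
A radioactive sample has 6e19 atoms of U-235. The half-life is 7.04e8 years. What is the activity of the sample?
A = λN = 5.908e10 decays/year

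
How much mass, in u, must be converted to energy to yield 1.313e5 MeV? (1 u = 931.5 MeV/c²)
m = E/c² = 141 u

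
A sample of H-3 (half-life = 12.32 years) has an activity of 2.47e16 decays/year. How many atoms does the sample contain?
N = A/λ = 4.39e17 atoms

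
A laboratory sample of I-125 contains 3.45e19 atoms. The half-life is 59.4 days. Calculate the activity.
A = λN = 4.026e17 decays/day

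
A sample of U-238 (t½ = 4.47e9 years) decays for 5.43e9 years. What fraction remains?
N/N₀ = (1/2)^(t/t½) = 0.4308 = 43.1%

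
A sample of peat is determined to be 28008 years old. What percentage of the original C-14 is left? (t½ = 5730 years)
N/N₀ = (1/2)^(t/t½) = 0.03377 = 3.38%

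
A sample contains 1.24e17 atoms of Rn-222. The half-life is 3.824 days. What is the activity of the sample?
A = λN = 2.248e16 decays/day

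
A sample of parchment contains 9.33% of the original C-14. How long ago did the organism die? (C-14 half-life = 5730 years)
Age = t½ × log₂(1/ratio) = 19610 years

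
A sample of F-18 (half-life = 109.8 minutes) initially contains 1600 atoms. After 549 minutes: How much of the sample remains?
N = N₀(1/2)^(t/t½) = 50 atoms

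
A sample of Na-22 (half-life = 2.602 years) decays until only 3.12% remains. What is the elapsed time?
t = t½ × log₂(N₀/N) = 13.02 years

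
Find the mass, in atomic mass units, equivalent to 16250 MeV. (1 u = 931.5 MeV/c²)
m = E/c² = 17.44 u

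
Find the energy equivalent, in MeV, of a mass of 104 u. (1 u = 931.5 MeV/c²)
E = mc² = 96880 MeV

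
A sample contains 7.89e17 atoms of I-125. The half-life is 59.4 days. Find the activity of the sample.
A = λN = 9.207e15 decays/day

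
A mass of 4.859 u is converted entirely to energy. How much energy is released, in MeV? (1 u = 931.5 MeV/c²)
E = mc² = 4526 MeV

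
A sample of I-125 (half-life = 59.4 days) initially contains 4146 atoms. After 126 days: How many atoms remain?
N = N₀(1/2)^(t/t½) = 953 atoms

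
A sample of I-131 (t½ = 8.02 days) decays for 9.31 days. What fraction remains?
N/N₀ = (1/2)^(t/t½) = 0.4472 = 44.7%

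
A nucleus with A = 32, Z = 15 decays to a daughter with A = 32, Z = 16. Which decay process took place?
ΔA = 0, ΔZ = +1 ⇒ beta-minus decay (β⁻)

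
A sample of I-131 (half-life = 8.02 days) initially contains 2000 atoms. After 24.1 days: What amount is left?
N = N₀(1/2)^(t/t½) = 249.1 atoms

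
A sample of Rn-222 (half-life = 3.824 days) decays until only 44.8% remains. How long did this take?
t = t½ × log₂(N₀/N) = 4.43 days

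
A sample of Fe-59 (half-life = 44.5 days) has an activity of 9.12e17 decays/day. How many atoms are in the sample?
N = A/λ = 5.855e19 atoms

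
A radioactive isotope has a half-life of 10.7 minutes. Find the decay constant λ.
λ = ln(2)/t½ = 0.06478 minute⁻¹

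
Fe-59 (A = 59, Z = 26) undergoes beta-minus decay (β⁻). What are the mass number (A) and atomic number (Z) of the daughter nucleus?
Daughter: A = 59, Z = 27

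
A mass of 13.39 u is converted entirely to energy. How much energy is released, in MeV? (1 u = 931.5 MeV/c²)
E = mc² = 12470 MeV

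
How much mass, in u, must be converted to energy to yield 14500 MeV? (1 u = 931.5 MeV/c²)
m = E/c² = 15.57 u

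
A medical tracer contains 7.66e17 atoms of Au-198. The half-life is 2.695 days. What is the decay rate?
A = λN = 1.97e17 decays/day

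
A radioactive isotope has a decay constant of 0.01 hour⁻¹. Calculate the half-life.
t½ = ln(2)/λ = 69.31 hours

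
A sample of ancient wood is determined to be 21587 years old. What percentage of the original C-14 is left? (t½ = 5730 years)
N/N₀ = (1/2)^(t/t½) = 0.07344 = 7.34%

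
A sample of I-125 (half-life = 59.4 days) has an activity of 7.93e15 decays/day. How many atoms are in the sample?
N = A/λ = 6.796e17 atoms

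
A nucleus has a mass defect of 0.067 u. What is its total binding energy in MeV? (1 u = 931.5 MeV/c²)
B.E. = Δm × 931.5 = 62.41 MeV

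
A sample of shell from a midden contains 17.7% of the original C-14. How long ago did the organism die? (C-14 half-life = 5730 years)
Age = t½ × log₂(1/ratio) = 14310 years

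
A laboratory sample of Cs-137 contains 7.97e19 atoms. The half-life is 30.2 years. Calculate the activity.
A = λN = 1.829e18 decays/year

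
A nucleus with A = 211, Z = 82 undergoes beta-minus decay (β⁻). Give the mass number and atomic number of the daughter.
Daughter: A = 211, Z = 83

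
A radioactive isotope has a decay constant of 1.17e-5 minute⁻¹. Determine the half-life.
t½ = ln(2)/λ = 59240 minutes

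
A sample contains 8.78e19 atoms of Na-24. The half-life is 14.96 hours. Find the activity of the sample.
A = λN = 4.068e18 decays/hour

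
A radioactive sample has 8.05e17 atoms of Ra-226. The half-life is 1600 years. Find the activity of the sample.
A = λN = 3.487e14 decays/year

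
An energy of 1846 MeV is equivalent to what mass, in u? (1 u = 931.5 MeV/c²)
m = E/c² = 1.982 u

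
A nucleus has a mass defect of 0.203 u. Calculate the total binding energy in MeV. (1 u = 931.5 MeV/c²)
B.E. = Δm × 931.5 = 189.1 MeV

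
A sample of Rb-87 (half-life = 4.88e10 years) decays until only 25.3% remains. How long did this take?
t = t½ × log₂(N₀/N) = 9.676e10 years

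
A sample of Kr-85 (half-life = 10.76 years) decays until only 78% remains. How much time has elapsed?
t = t½ × log₂(N₀/N) = 3.857 years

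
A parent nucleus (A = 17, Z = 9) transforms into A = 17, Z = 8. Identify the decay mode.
ΔA = 0, ΔZ = -1 ⇒ beta-plus decay (β⁺) or electron capture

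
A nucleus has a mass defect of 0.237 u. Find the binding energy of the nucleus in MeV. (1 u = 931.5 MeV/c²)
B.E. = Δm × 931.5 = 220.8 MeV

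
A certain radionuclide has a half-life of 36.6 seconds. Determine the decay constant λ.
λ = ln(2)/t½ = 0.01894 second⁻¹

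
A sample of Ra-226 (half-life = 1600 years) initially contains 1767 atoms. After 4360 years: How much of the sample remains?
N = N₀(1/2)^(t/t½) = 267.3 atoms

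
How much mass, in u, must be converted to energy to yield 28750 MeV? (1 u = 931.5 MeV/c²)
m = E/c² = 30.86 u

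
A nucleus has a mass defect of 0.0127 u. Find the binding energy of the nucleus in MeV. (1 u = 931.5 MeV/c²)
B.E. = Δm × 931.5 = 11.83 MeV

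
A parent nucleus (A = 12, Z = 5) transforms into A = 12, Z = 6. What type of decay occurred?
ΔA = 0, ΔZ = +1 ⇒ beta-minus decay (β⁻)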